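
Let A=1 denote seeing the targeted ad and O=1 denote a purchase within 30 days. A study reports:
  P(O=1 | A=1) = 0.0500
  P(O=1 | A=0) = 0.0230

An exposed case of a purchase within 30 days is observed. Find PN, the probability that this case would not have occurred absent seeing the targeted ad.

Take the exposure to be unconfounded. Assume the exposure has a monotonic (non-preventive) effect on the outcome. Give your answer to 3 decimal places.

Let p₁ = 0.05, p₀ = 0.023.
Under exogeneity and monotonicity, PN = (p₁ − p₀) / p₁.
PN = (0.05 − 0.023) / 0.05 = 0.027 / 0.05 ≈ 0.5400

PN ≈ 0.540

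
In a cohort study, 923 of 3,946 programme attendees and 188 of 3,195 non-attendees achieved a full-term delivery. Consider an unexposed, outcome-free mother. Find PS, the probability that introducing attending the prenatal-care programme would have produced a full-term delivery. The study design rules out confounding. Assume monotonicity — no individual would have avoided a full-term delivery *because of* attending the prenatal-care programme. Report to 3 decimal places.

PS ≈ 0.186

p₁ = P(outcome | exposed) = 923/3946 = 0.23391
p₀ = P(outcome | unexposed) = 188/3195 = 0.058842
Under exogeneity and monotonicity, PS = (p₁ − p₀) / (1 − p₀).
PS = (0.23391 − 0.058842) / (1 − 0.058842) = 0.17507 / 0.94116 ≈ 0.1860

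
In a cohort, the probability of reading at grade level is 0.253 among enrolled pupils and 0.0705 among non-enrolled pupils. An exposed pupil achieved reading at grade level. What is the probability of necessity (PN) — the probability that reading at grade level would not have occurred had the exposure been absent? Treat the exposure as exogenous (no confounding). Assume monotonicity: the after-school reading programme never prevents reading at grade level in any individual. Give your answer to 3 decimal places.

Let p₁ = 0.253, p₀ = 0.0705.
Under exogeneity and monotonicity, PN = (p₁ − p₀) / p₁.
PN = (0.253 − 0.0705) / 0.253 = 0.1825 / 0.253 ≈ 0.7213

PN ≈ 0.721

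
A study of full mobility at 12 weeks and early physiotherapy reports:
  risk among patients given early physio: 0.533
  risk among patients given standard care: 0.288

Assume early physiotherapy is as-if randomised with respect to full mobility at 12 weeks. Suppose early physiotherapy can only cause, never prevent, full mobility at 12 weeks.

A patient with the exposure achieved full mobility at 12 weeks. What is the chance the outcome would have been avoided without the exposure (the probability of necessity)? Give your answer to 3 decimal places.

Let p₁ = 0.533, p₀ = 0.288.
Under exogeneity and monotonicity, PN = (p₁ − p₀) / p₁.
PN = (0.533 − 0.288) / 0.533 = 0.245 / 0.533 ≈ 0.4597

PN ≈ 0.460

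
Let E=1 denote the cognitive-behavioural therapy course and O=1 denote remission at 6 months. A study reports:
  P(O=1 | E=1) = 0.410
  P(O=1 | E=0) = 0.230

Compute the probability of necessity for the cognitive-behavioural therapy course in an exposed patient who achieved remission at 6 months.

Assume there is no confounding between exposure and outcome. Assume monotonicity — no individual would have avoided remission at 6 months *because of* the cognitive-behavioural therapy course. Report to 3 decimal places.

PN ≈ 0.439

Let p₁ = 0.41, p₀ = 0.23.
Under exogeneity and monotonicity, PN = (p₁ − p₀) / p₁.
PN = (0.41 − 0.23) / 0.41 = 0.18 / 0.41 ≈ 0.4390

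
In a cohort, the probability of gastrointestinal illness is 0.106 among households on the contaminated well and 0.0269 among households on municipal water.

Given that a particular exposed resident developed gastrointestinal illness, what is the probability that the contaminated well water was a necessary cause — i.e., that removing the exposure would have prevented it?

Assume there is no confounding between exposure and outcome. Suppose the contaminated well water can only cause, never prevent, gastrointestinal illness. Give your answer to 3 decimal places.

PN ≈ 0.746

Let p₁ = 0.106, p₀ = 0.0269.
Under exogeneity and monotonicity, PN = (p₁ − p₀) / p₁.
PN = (0.106 − 0.0269) / 0.106 = 0.0791 / 0.106 ≈ 0.7462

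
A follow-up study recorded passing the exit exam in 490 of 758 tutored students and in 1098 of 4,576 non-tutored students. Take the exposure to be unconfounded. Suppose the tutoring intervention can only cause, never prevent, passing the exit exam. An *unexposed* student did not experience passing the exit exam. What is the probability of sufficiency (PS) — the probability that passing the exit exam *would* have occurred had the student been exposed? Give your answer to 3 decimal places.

p₁ = P(outcome | exposed) = 490/758 = 0.64644
p₀ = P(outcome | unexposed) = 1098/4576 = 0.23995
Under exogeneity and monotonicity, PS = (p₁ − p₀) / (1 − p₀).
PS = (0.64644 − 0.23995) / (1 − 0.23995) = 0.40649 / 0.76005 ≈ 0.5348

PS ≈ 0.535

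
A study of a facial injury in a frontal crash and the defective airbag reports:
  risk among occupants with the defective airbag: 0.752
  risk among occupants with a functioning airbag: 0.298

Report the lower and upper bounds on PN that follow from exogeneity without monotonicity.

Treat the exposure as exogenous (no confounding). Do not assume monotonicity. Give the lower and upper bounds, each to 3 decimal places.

Let p₁ = 0.752, p₀ = 0.298.
Under exogeneity alone the bounds on PN are max{0,(p₁−p₀)/p₁} ≤ PN ≤ min{1,(1−p₀)/p₁}.
  lower = (p₁ − p₀)/p₁ = 0.454 / 0.752 ≈ 0.6037
  upper = min{1, (1 − p₀)/p₁} = 0.702 / 0.752 ≈ 0.9335

0.604 ≤ PN ≤ 0.934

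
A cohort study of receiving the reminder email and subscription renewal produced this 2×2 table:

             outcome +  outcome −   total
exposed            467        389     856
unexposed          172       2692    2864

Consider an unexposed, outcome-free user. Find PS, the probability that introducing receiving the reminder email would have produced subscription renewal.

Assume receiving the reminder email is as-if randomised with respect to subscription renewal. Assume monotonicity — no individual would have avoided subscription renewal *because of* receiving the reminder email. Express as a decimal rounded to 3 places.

PS ≈ 0.517

p₁ = P(outcome | exposed) = 467/856 = 0.54556
p₀ = P(outcome | unexposed) = 172/2864 = 0.060056
Under exogeneity and monotonicity, PS = (p₁ − p₀) / (1 − p₀).
PS = (0.54556 − 0.060056) / (1 − 0.060056) = 0.4855 / 0.93994 ≈ 0.5165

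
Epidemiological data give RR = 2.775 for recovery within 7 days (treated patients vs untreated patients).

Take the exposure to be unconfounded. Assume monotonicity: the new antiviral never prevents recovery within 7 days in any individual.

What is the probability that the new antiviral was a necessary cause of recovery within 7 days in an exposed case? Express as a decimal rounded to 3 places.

PN ≈ 0.640

Under exogeneity and monotonicity, PN = (RR − 1) / RR = 1 − 1/RR.
PN = (2.775 − 1) / 2.775 = 1.775 / 2.775 ≈ 0.6396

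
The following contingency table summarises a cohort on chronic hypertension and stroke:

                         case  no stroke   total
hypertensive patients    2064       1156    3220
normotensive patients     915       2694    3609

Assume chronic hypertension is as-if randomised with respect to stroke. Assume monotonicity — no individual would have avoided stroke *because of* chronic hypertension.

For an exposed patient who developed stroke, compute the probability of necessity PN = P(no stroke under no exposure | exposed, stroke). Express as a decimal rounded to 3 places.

PN ≈ 0.604

p₁ = P(outcome | exposed) = 2064/3220 = 0.64099
p₀ = P(outcome | unexposed) = 915/3609 = 0.25353
Under exogeneity and monotonicity, PN = (p₁ − p₀)/p₁.
PN = (0.64099 − 0.25353) / 0.64099 ≈ 0.6045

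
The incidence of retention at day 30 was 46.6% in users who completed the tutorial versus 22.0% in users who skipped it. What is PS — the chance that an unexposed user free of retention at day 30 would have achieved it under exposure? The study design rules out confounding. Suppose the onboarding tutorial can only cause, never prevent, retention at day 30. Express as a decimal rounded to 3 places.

PS ≈ 0.315

p₁ = 0.466, p₀ = 0.22.
Under exogeneity and monotonicity, PS = (p₁ − p₀) / (1 − p₀).
PS = (0.466 − 0.22) / (1 − 0.22) = 0.246 / 0.78 ≈ 0.3154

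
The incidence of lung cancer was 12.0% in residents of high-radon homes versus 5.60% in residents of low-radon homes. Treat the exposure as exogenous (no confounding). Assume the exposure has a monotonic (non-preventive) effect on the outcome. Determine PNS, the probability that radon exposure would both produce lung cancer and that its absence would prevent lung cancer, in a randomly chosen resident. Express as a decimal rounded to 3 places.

p₁ = 0.12, p₀ = 0.056.
Under exogeneity and monotonicity, PNS = p₁ − p₀.
PNS = 0.12 − 0.056 = 0.064

PNS ≈ 0.064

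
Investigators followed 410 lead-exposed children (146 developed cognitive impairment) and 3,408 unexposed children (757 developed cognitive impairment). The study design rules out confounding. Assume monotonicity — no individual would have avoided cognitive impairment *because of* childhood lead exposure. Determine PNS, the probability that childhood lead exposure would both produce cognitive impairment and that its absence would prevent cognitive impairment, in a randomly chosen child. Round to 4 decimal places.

p₁ = P(outcome | exposed) = 146/410 = 0.3561
p₀ = P(outcome | unexposed) = 757/3408 = 0.22212
Under exogeneity and monotonicity, PNS = p₁ − p₀.
PNS = 0.3561 − 0.22212 = 0.13397

PNS ≈ 0.1340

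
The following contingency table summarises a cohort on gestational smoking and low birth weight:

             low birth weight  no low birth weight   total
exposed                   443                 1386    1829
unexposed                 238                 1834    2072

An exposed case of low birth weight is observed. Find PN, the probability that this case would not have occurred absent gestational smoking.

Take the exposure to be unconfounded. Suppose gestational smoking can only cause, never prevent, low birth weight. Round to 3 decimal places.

PN ≈ 0.526

p₁ = P(outcome | exposed) = 443/1829 = 0.24221
p₀ = P(outcome | unexposed) = 238/2072 = 0.11486
Under exogeneity and monotonicity, PN = (p₁ − p₀) / p₁.
PN = (0.24221 − 0.11486) / 0.24221 = 0.12734 / 0.24221 ≈ 0.5258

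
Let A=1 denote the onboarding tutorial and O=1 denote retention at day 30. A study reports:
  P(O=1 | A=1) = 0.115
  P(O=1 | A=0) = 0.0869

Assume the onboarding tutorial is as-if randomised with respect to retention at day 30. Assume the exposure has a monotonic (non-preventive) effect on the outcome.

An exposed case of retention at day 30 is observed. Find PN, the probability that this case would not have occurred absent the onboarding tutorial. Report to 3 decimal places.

Let p₁ = 0.115, p₀ = 0.0869.
Under exogeneity and monotonicity, PN = (p₁ − p₀) / p₁.
PN = (0.115 − 0.0869) / 0.115 = 0.0281 / 0.115 ≈ 0.2443

PN ≈ 0.244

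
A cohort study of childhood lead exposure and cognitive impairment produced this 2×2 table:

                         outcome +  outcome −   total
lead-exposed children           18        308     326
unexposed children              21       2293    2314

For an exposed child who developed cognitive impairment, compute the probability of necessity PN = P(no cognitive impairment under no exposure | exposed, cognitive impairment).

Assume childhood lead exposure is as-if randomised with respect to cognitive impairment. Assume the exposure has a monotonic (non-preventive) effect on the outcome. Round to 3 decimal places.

PN ≈ 0.836

p₁ = P(outcome | exposed) = 18/326 = 0.055215
p₀ = P(outcome | unexposed) = 21/2314 = 0.0090752
Under exogeneity and monotonicity, PN = (p₁ − p₀)/p₁.
PN = (0.055215 − 0.0090752) / 0.055215 ≈ 0.8356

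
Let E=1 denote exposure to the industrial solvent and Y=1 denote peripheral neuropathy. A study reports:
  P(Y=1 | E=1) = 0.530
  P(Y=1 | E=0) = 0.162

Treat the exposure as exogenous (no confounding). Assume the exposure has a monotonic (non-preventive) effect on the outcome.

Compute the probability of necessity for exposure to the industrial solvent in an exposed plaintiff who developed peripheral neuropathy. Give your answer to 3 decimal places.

PN ≈ 0.694

Let p₁ = 0.53, p₀ = 0.162.
Under exogeneity and monotonicity, PN = (p₁ − p₀) / p₁.
PN = (0.53 − 0.162) / 0.53 = 0.368 / 0.53 ≈ 0.6943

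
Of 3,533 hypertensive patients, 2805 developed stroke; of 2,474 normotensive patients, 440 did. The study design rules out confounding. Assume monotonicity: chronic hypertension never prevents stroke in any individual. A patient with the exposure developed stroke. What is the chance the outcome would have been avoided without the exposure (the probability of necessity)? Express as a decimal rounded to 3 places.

p₁ = P(outcome | exposed) = 2805/3533 = 0.79394
p₀ = P(outcome | unexposed) = 440/2474 = 0.17785
Under exogeneity and monotonicity, PN = (p₁ − p₀) / p₁.
PN = (0.79394 − 0.17785) / 0.79394 = 0.61609 / 0.79394 ≈ 0.7760

PN ≈ 0.776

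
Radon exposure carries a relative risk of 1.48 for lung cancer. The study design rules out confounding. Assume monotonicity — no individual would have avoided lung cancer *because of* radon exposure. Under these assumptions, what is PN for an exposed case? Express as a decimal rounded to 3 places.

Under exogeneity and monotonicity, PN = (RR − 1) / RR = 1 − 1/RR.
PN = (1.48 − 1) / 1.48 = 0.48 / 1.48 ≈ 0.3243

PN ≈ 0.324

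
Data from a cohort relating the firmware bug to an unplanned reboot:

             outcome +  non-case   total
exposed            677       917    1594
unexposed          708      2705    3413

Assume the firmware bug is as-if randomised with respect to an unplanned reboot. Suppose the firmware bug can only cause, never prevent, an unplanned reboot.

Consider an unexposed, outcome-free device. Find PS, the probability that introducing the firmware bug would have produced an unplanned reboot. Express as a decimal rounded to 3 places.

p₁ = P(outcome | exposed) = 677/1594 = 0.42472
p₀ = P(outcome | unexposed) = 708/3413 = 0.20744
Under exogeneity and monotonicity, PS = (p₁ − p₀)/(1 − p₀).
PS = (0.42472 − 0.20744) / 0.79256 ≈ 0.2741

PS ≈ 0.274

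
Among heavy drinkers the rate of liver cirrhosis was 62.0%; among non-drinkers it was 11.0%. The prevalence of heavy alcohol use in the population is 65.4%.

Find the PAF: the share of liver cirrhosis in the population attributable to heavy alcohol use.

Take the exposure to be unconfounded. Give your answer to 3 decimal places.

p₁ = 0.62, p₀ = 0.11.
Overall risk P(Y=1) = π·p₁ + (1−π)·p₀ = 0.654×0.62 + 0.346×0.11 = 0.44354.
Under exogeneity, PAF = [P(Y=1) − p₀] / P(Y=1).
PAF = (0.44354 − 0.11) / 0.44354 ≈ 0.7520

PAF ≈ 0.752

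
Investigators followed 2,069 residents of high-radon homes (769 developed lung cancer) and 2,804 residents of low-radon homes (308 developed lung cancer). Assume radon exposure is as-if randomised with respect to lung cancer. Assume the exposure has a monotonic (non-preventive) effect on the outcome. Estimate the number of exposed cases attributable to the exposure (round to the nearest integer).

p₁ = P(outcome | exposed) = 769/2069 = 0.37168
p₀ = P(outcome | unexposed) = 308/2804 = 0.10984
PN = (p₁ − p₀)/p₁ = (0.37168 − 0.10984) / 0.37168 ≈ 0.70447.
Attributable cases ≈ PN × (exposed cases) = 0.70447 × 769 ≈ 541.73.

about 542 cases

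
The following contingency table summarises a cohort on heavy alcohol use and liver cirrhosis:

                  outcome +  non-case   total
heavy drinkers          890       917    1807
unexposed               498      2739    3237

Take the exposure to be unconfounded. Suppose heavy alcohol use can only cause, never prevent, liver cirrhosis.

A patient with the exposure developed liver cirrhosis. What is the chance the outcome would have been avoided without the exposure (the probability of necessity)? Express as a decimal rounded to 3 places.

p₁ = P(outcome | exposed) = 890/1807 = 0.49253
p₀ = P(outcome | unexposed) = 498/3237 = 0.15385
Under exogeneity and monotonicity, PN = (p₁ − p₀) / p₁.
PN = (0.49253 − 0.15385) / 0.49253 = 0.33868 / 0.49253 ≈ 0.6876

PN ≈ 0.688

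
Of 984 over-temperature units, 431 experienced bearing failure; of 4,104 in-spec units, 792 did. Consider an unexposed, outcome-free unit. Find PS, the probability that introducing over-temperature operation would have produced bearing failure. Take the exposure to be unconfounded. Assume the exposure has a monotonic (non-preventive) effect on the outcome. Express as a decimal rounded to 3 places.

p₁ = P(outcome | exposed) = 431/984 = 0.43801
p₀ = P(outcome | unexposed) = 792/4104 = 0.19298
Under exogeneity and monotonicity, PS = (p₁ − p₀) / (1 − p₀).
PS = (0.43801 − 0.19298) / (1 − 0.19298) = 0.24503 / 0.80702 ≈ 0.3036

PS ≈ 0.304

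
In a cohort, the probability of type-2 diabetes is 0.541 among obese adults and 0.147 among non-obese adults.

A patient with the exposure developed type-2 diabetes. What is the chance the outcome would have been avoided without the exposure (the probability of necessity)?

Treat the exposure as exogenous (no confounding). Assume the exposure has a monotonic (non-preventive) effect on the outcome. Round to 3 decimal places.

PN ≈ 0.728

Let p₁ = 0.541, p₀ = 0.147.
Under exogeneity and monotonicity, PN = (p₁ − p₀) / p₁.
PN = (0.541 − 0.147) / 0.541 = 0.394 / 0.541 ≈ 0.7283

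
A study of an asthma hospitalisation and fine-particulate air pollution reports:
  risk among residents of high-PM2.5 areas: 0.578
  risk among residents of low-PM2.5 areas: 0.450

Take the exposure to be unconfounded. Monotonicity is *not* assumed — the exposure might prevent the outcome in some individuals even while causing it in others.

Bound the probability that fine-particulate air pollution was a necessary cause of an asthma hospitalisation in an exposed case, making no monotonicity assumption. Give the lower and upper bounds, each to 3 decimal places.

Let p₁ = 0.578, p₀ = 0.45.
Under exogeneity alone the bounds on PN are max{0,(p₁−p₀)/p₁} ≤ PN ≤ min{1,(1−p₀)/p₁}.
  lower = (p₁ − p₀)/p₁ = 0.128 / 0.578 ≈ 0.2215
  upper = min{1, (1 − p₀)/p₁} = 0.55 / 0.578 ≈ 0.9516

0.221 ≤ PN ≤ 0.952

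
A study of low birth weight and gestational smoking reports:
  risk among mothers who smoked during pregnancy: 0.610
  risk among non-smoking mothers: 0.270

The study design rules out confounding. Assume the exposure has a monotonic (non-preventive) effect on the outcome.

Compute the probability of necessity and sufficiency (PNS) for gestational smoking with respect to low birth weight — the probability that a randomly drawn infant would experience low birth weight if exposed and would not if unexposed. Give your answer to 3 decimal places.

PNS ≈ 0.340

Let p₁ = 0.61, p₀ = 0.27.
Under exogeneity and monotonicity, PNS = p₁ − p₀.
PNS = 0.61 − 0.27 = 0.34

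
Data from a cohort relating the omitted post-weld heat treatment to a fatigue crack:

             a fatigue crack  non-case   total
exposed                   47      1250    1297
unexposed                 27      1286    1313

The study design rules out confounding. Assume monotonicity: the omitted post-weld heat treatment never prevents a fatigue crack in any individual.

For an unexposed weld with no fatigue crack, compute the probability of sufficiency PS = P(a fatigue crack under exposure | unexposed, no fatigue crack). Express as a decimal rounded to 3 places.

p₁ = P(outcome | exposed) = 47/1297 = 0.036237
p₀ = P(outcome | unexposed) = 27/1313 = 0.020564
Under exogeneity and monotonicity, PS = (p₁ − p₀)/(1 − p₀).
PS = (0.036237 − 0.020564) / 0.97944 ≈ 0.0160

PS ≈ 0.016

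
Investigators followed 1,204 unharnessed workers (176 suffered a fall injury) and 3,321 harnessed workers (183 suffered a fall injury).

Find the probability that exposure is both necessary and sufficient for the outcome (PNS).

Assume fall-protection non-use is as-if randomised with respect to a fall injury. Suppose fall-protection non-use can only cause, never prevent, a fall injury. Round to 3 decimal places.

PNS ≈ 0.091

p₁ = P(outcome | exposed) = 176/1204 = 0.14618
p₀ = P(outcome | unexposed) = 183/3321 = 0.055104
Under exogeneity and monotonicity, PNS = p₁ − p₀.
PNS = 0.14618 − 0.055104 = 0.091076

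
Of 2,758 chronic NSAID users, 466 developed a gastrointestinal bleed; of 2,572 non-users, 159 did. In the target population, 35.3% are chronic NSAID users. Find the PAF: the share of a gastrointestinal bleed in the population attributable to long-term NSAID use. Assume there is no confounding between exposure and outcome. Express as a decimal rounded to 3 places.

p₁ = P(outcome | exposed) = 466/2758 = 0.16896
p₀ = P(outcome | unexposed) = 159/2572 = 0.06182
Overall risk P(Y=1) = π·p₁ + (1−π)·p₀ = 0.353×0.16896 + 0.647×0.06182 = 0.099641.
Under exogeneity, PAF = [P(Y=1) − p₀] / P(Y=1).
PAF = (0.099641 − 0.06182) / 0.099641 ≈ 0.3796

PAF ≈ 0.380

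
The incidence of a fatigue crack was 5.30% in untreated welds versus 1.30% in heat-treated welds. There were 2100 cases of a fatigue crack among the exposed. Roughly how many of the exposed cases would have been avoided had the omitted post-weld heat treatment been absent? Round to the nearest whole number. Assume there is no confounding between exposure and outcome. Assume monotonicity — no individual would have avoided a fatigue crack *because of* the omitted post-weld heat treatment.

about 1585 cases

p₁ = 0.053, p₀ = 0.013.
PN = (p₁ − p₀)/p₁ = (0.053 − 0.013) / 0.053 ≈ 0.75472.
Attributable cases ≈ PN × (exposed cases) = 0.75472 × 2100 ≈ 1584.91.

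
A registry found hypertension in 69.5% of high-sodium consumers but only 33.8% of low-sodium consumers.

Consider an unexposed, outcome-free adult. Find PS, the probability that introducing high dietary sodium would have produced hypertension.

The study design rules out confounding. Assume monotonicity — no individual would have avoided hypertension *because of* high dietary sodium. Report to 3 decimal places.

PS ≈ 0.539

p₁ = 0.695, p₀ = 0.338.
Under exogeneity and monotonicity, PS = (p₁ − p₀) / (1 − p₀).
PS = (0.695 − 0.338) / (1 − 0.338) = 0.357 / 0.662 ≈ 0.5393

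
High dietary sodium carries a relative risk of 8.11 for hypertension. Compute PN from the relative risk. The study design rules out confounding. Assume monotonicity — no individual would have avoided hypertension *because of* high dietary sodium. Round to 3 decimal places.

PN ≈ 0.877

Under exogeneity and monotonicity, PN = (RR − 1) / RR = 1 − 1/RR.
PN = (8.11 − 1) / 8.11 = 7.11 / 8.11 ≈ 0.8767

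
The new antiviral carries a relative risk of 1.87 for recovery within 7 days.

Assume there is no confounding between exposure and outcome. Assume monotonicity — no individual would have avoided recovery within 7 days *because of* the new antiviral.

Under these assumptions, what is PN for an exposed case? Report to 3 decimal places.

Under exogeneity and monotonicity, PN = (RR − 1) / RR = 1 − 1/RR.
PN = (1.87 − 1) / 1.87 = 0.87 / 1.87 ≈ 0.4652

PN ≈ 0.465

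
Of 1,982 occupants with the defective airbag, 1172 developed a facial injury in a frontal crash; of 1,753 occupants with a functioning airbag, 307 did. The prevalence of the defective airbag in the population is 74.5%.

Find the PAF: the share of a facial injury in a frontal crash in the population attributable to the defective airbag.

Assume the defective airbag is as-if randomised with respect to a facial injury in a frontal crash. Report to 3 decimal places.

p₁ = P(outcome | exposed) = 1172/1982 = 0.59132
p₀ = P(outcome | unexposed) = 307/1753 = 0.17513
Overall risk P(Y=1) = π·p₁ + (1−π)·p₀ = 0.745×0.59132 + 0.255×0.17513 = 0.48519.
Under exogeneity, PAF = [P(Y=1) − p₀] / P(Y=1).
PAF = (0.48519 − 0.17513) / 0.48519 ≈ 0.6391

PAF ≈ 0.639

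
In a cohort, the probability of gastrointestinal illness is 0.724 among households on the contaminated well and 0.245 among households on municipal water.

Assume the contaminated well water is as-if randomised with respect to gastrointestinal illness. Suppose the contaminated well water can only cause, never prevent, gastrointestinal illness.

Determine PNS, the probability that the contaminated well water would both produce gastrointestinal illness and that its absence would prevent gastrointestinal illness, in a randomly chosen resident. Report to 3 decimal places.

Let p₁ = 0.724, p₀ = 0.245.
Under exogeneity and monotonicity, PNS = p₁ − p₀.
PNS = 0.724 − 0.245 = 0.479

PNS ≈ 0.479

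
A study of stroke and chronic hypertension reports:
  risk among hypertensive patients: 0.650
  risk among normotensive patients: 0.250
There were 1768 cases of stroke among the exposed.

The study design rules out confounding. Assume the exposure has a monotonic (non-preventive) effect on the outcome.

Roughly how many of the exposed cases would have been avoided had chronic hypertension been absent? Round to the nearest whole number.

Let p₁ = 0.65, p₀ = 0.25.
PN = (p₁ − p₀)/p₁ = (0.65 − 0.25) / 0.65 ≈ 0.61538.
Attributable cases ≈ PN × (exposed cases) = 0.61538 × 1768 ≈ 1088.00.

about 1088 cases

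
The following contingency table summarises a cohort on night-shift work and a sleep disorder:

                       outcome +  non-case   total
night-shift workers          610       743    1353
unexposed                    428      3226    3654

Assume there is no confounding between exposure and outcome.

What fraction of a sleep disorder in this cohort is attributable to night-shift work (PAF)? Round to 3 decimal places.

p₁ = P(outcome | exposed) = 610/1353 = 0.45085
p₀ = P(outcome | unexposed) = 428/3654 = 0.11713
Exposure prevalence π = 1353/5007 = 0.27022; overall risk P(Y=1) = 0.20731.
Under exogeneity, PAF = [P(Y=1) − p₀]/P(Y=1).
PAF = (0.20731 − 0.11713) / 0.20731 ≈ 0.4350

PAF ≈ 0.435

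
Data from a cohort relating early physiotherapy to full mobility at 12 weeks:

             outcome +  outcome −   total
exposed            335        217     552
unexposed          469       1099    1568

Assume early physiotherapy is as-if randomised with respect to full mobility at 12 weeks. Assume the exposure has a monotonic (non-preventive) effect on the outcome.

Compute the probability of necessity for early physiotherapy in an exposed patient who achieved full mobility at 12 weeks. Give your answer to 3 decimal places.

p₁ = P(outcome | exposed) = 335/552 = 0.60688
p₀ = P(outcome | unexposed) = 469/1568 = 0.29911
Under exogeneity and monotonicity, PN = (p₁ − p₀) / p₁.
PN = (0.60688 − 0.29911) / 0.60688 = 0.30778 / 0.60688 ≈ 0.5071

PN ≈ 0.507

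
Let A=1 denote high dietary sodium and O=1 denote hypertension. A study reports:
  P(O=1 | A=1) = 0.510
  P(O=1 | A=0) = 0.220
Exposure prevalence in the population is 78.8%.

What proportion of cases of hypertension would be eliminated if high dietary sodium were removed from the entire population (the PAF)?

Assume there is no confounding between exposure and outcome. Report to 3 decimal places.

Let p₁ = 0.51, p₀ = 0.22.
Overall risk P(Y=1) = π·p₁ + (1−π)·p₀ = 0.788×0.51 + 0.212×0.22 = 0.44852.
Under exogeneity, PAF = [P(Y=1) − p₀] / P(Y=1).
PAF = (0.44852 − 0.22) / 0.44852 ≈ 0.5095

PAF ≈ 0.509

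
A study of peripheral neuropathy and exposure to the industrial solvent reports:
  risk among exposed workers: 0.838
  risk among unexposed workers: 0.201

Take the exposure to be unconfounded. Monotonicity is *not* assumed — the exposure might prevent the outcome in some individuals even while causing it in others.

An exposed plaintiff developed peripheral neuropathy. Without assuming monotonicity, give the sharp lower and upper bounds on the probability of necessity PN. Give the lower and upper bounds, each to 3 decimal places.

0.760 ≤ PN ≤ 0.953

Let p₁ = 0.838, p₀ = 0.201.
Under exogeneity alone the bounds on PN are max{0,(p₁−p₀)/p₁} ≤ PN ≤ min{1,(1−p₀)/p₁}.
  lower = (p₁ − p₀)/p₁ = 0.637 / 0.838 ≈ 0.7601
  upper = min{1, (1 − p₀)/p₁} = 0.799 / 0.838 ≈ 0.9535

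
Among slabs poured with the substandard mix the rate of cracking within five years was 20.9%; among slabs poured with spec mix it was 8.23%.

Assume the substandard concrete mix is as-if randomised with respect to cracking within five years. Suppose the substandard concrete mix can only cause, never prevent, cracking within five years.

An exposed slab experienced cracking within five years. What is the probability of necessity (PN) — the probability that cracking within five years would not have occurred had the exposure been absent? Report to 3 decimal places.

PN ≈ 0.606

p₁ = 0.209, p₀ = 0.0823.
Under exogeneity and monotonicity, PN = (p₁ − p₀) / p₁.
PN = (0.209 − 0.0823) / 0.209 = 0.1267 / 0.209 ≈ 0.6062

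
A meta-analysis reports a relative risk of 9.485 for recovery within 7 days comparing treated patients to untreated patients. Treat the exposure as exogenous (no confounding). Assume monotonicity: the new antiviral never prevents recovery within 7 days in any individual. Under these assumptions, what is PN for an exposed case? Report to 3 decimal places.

Under exogeneity and monotonicity, PN = (RR − 1) / RR = 1 − 1/RR.
PN = (9.485 − 1) / 9.485 = 8.485 / 9.485 ≈ 0.8946

PN ≈ 0.895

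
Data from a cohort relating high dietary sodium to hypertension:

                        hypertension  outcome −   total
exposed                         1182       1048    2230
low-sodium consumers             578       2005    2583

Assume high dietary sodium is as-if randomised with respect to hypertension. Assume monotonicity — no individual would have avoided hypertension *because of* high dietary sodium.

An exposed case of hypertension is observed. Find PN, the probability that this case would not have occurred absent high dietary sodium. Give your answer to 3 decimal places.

p₁ = P(outcome | exposed) = 1182/2230 = 0.53004
p₀ = P(outcome | unexposed) = 578/2583 = 0.22377
Under exogeneity and monotonicity, PN = (p₁ − p₀)/p₁.
PN = (0.53004 − 0.22377) / 0.53004 ≈ 0.5778

PN ≈ 0.578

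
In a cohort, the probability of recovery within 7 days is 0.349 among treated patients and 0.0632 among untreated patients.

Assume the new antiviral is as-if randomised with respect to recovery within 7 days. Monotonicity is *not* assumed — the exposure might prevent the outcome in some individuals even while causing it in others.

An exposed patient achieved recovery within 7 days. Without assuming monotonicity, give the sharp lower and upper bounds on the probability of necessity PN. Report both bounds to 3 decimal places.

0.819 ≤ PN ≤ 1.000

Let p₁ = 0.349, p₀ = 0.0632.
Under exogeneity alone the bounds on PN are max{0,(p₁−p₀)/p₁} ≤ PN ≤ min{1,(1−p₀)/p₁}.
  lower = (p₁ − p₀)/p₁ = 0.2858 / 0.349 ≈ 0.8189
  upper = min{1, (1 − p₀)/p₁} = 0.9368 / 0.349 ≈ 2.6842 → capped at 1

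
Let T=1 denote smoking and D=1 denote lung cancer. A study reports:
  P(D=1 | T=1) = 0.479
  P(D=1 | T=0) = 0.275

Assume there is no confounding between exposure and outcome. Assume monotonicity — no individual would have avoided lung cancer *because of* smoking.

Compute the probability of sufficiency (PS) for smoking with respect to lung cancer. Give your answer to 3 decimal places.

PS ≈ 0.281

Let p₁ = 0.479, p₀ = 0.275.
Under exogeneity and monotonicity, PS = (p₁ − p₀) / (1 − p₀).
PS = (0.479 − 0.275) / (1 − 0.275) = 0.204 / 0.725 ≈ 0.2814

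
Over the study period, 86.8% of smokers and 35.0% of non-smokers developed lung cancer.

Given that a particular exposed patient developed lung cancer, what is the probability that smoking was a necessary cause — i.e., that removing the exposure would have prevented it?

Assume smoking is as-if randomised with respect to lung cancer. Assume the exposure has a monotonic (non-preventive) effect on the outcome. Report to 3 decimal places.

PN ≈ 0.597

p₁ = 0.868, p₀ = 0.35.
Under exogeneity and monotonicity, PN = (p₁ − p₀) / p₁.
PN = (0.868 − 0.35) / 0.868 = 0.518 / 0.868 ≈ 0.5968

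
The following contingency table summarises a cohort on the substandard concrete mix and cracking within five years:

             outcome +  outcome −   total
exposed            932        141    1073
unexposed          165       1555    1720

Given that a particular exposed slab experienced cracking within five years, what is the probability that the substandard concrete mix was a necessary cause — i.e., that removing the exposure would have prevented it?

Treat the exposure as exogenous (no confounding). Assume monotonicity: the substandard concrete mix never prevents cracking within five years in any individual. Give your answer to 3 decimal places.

p₁ = P(outcome | exposed) = 932/1073 = 0.86859
p₀ = P(outcome | unexposed) = 165/1720 = 0.09593
Under exogeneity and monotonicity, PN = (p₁ − p₀) / p₁.
PN = (0.86859 − 0.09593) / 0.86859 = 0.77266 / 0.86859 ≈ 0.8896

PN ≈ 0.890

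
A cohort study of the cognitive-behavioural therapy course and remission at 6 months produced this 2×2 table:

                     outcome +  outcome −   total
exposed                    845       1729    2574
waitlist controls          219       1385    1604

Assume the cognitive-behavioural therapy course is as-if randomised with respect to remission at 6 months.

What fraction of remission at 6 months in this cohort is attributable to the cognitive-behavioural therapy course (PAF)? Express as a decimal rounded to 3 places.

p₁ = P(outcome | exposed) = 845/2574 = 0.32828
p₀ = P(outcome | unexposed) = 219/1604 = 0.13653
Exposure prevalence π = 2574/4178 = 0.61608; overall risk P(Y=1) = 0.25467.
Under exogeneity, PAF = [P(Y=1) − p₀]/P(Y=1).
PAF = (0.25467 − 0.13653) / 0.25467 ≈ 0.4639

PAF ≈ 0.464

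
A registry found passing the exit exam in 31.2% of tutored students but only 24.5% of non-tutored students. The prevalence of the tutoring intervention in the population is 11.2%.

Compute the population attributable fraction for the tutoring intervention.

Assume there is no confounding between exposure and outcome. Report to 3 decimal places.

p₁ = 0.312, p₀ = 0.245.
Overall risk P(Y=1) = π·p₁ + (1−π)·p₀ = 0.112×0.312 + 0.888×0.245 = 0.2525.
Under exogeneity, PAF = [P(Y=1) − p₀] / P(Y=1).
PAF = (0.2525 − 0.245) / 0.2525 ≈ 0.0297

PAF ≈ 0.030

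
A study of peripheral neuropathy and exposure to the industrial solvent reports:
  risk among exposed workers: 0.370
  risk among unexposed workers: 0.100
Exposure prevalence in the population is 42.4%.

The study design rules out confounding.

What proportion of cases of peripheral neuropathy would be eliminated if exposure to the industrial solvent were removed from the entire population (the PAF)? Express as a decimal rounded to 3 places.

Let p₁ = 0.37, p₀ = 0.1.
Overall risk P(Y=1) = π·p₁ + (1−π)·p₀ = 0.424×0.37 + 0.576×0.1 = 0.21448.
Under exogeneity, PAF = [P(Y=1) − p₀] / P(Y=1).
PAF = (0.21448 − 0.1) / 0.21448 ≈ 0.5338

PAF ≈ 0.534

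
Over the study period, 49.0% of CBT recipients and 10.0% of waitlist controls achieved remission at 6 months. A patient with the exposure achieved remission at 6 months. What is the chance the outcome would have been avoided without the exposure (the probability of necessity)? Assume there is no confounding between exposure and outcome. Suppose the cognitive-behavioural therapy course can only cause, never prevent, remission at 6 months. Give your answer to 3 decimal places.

PN ≈ 0.796

p₁ = 0.49, p₀ = 0.1.
Under exogeneity and monotonicity, PN = (p₁ − p₀) / p₁.
PN = (0.49 − 0.1) / 0.49 = 0.39 / 0.49 ≈ 0.7959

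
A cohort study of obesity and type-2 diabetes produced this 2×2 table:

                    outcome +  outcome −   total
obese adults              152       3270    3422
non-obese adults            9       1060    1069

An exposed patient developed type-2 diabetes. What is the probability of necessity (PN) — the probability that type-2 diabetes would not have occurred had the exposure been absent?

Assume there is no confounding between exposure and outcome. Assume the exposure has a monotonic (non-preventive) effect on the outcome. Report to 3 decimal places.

PN ≈ 0.810

p₁ = P(outcome | exposed) = 152/3422 = 0.044418
p₀ = P(outcome | unexposed) = 9/1069 = 0.0084191
Under exogeneity and monotonicity, PN = (p₁ − p₀) / p₁.
PN = (0.044418 − 0.0084191) / 0.044418 = 0.035999 / 0.044418 ≈ 0.8105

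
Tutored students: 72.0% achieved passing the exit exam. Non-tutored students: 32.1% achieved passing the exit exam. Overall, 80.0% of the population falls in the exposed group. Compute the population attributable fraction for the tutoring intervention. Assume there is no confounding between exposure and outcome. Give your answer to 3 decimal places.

p₁ = 0.72, p₀ = 0.321.
Overall risk P(Y=1) = π·p₁ + (1−π)·p₀ = 0.8×0.72 + 0.2×0.321 = 0.6402.
Under exogeneity, PAF = [P(Y=1) − p₀] / P(Y=1).
PAF = (0.6402 − 0.321) / 0.6402 ≈ 0.4986

PAF ≈ 0.499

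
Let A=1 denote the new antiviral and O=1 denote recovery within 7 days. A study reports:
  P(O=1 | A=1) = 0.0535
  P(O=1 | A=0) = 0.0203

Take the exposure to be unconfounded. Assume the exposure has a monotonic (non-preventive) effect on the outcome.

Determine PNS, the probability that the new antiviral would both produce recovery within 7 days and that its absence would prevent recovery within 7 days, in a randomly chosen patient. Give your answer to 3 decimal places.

PNS ≈ 0.033

Let p₁ = 0.0535, p₀ = 0.0203.
Under exogeneity and monotonicity, PNS = p₁ − p₀.
PNS = 0.0535 − 0.0203 = 0.0332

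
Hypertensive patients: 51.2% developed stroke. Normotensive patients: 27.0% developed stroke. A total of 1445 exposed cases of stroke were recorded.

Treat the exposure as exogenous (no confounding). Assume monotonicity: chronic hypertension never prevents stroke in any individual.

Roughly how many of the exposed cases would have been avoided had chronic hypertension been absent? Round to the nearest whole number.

p₁ = 0.512, p₀ = 0.27.
PN = (p₁ − p₀)/p₁ = (0.512 − 0.27) / 0.512 ≈ 0.47266.
Attributable cases ≈ PN × (exposed cases) = 0.47266 × 1445 ≈ 682.99.

about 683 cases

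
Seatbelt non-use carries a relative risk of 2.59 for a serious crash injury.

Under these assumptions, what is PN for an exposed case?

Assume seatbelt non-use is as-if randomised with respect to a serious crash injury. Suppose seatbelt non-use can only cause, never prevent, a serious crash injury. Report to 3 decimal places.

PN ≈ 0.614

Under exogeneity and monotonicity, PN = (RR − 1) / RR = 1 − 1/RR.
PN = (2.59 − 1) / 2.59 = 1.59 / 2.59 ≈ 0.6139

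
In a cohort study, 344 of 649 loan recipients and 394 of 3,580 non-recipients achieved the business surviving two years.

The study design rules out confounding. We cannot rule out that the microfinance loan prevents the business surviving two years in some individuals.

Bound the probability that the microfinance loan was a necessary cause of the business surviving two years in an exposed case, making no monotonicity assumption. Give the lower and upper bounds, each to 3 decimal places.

0.792 ≤ PN ≤ 1.000

p₁ = P(outcome | exposed) = 344/649 = 0.53005
p₀ = P(outcome | unexposed) = 394/3580 = 0.11006
Under exogeneity alone the bounds on PN are max{0,(p₁−p₀)/p₁} ≤ PN ≤ min{1,(1−p₀)/p₁}.
  lower = (p₁ − p₀)/p₁ = 0.41999 / 0.53005 ≈ 0.7924
  upper = min{1, (1 − p₀)/p₁} = 0.88994 / 0.53005 ≈ 1.6790 → capped at 1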